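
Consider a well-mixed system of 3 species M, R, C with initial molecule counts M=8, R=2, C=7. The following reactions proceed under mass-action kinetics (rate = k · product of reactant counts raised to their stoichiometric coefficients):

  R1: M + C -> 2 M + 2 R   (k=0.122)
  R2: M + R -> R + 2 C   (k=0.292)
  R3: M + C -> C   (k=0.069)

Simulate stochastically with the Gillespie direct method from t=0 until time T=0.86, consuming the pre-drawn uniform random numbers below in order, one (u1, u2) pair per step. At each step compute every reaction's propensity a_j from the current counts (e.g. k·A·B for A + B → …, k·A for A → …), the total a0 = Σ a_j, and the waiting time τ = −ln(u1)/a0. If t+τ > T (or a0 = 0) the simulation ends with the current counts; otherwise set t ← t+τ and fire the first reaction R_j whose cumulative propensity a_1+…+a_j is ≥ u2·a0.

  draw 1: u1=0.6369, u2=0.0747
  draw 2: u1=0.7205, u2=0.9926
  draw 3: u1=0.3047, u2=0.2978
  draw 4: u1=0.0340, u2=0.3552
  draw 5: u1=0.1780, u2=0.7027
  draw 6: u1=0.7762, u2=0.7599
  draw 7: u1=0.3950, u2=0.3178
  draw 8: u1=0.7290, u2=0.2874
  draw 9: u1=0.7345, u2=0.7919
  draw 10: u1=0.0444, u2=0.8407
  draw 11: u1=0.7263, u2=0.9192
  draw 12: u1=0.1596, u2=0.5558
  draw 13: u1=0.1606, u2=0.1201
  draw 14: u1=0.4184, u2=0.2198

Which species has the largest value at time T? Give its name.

Dominant species at T: C

t=0.000: M=8 R=2 C=7
Draw 1: a1=6.832, a2=4.672, a3=3.864, a0=15.368; τ=−ln(0.6369)/15.368=0.029 → t=0.029; u2·a0=0.0747·15.368=1.148 ≤ a1=6.832 → R1 fires; M=9 R=4 C=6
Draw 2: a1=6.588, a2=10.512, a3=3.726, a0=20.826; τ=−ln(0.7205)/20.826=0.016 → t=0.045; u2·a0=0.9926·20.826=20.672; a1+a2=17.100 < 20.672 ≤ a1+…+a3=20.826 → R3 fires; M=8 R=4 C=6
Draw 3: a1=5.856, a2=9.344, a3=3.312, a0=18.512; τ=−ln(0.3047)/18.512=0.064 → t=0.109; u2·a0=0.2978·18.512=5.513 ≤ a1=5.856 → R1 fires; M=9 R=6 C=5
Draw 4: a1=5.490, a2=15.768, a3=3.105, a0=24.363; τ=−ln(0.0340)/24.363=0.139 → t=0.248; u2·a0=0.3552·24.363=8.654; a1=5.490 < 8.654 ≤ a1+a2=21.258 → R2 fires; M=8 R=6 C=7
Draw 5: a1=6.832, a2=14.016, a3=3.864, a0=24.712; τ=−ln(0.1780)/24.712=0.070 → t=0.318; u2·a0=0.7027·24.712=17.365; a1=6.832 < 17.365 ≤ a1+a2=20.848 → R2 fires; M=7 R=6 C=9
Draw 6: a1=7.686, a2=12.264, a3=4.347, a0=24.297; τ=−ln(0.7762)/24.297=0.010 → t=0.328; u2·a0=0.7599·24.297=18.463; a1=7.686 < 18.463 ≤ a1+a2=19.950 → R2 fires; M=6 R=6 C=11
Draw 7: a1=8.052, a2=10.512, a3=4.554, a0=23.118; τ=−ln(0.3950)/23.118=0.040 → t=0.369; u2·a0=0.3178·23.118=7.347 ≤ a1=8.052 → R1 fires; M=7 R=8 C=10
Draw 8: a1=8.540, a2=16.352, a3=4.830, a0=29.722; τ=−ln(0.7290)/29.722=0.011 → t=0.379; u2·a0=0.2874·29.722=8.542; a1=8.540 < 8.542 ≤ a1+a2=24.892 → R2 fires; M=6 R=8 C=12
Draw 9: a1=8.784, a2=14.016, a3=4.968, a0=27.768; τ=−ln(0.7345)/27.768=0.011 → t=0.390; u2·a0=0.7919·27.768=21.989; a1=8.784 < 21.989 ≤ a1+a2=22.800 → R2 fires; M=5 R=8 C=14
Draw 10: a1=8.540, a2=11.680, a3=4.830, a0=25.050; τ=−ln(0.0444)/25.050=0.124 → t=0.515; u2·a0=0.8407·25.050=21.060; a1+a2=20.220 < 21.060 ≤ a1+…+a3=25.050 → R3 fires; M=4 R=8 C=14
Draw 11: a1=6.832, a2=9.344, a3=3.864, a0=20.040; τ=−ln(0.7263)/20.040=0.016 → t=0.531; u2·a0=0.9192·20.040=18.421; a1+a2=16.176 < 18.421 ≤ a1+…+a3=20.040 → R3 fires; M=3 R=8 C=14
Draw 12: a1=5.124, a2=7.008, a3=2.898, a0=15.030; τ=−ln(0.1596)/15.030=0.122 → t=0.653; u2·a0=0.5558·15.030=8.354; a1=5.124 < 8.354 ≤ a1+a2=12.132 → R2 fires; M=2 R=8 C=16
Draw 13: a1=3.904, a2=4.672, a3=2.208, a0=10.784; τ=−ln(0.1606)/10.784=0.170 → t=0.822; u2·a0=0.1201·10.784=1.295 ≤ a1=3.904 → R1 fires; M=3 R=10 C=15
Draw 14: a1=5.490, a2=8.760, a3=3.105, a0=17.355; τ=−ln(0.4184)/17.355=0.050 → t=0.872 > T=0.86: stop.
At T=0.86: M=3 R=10 C=15; the largest is C.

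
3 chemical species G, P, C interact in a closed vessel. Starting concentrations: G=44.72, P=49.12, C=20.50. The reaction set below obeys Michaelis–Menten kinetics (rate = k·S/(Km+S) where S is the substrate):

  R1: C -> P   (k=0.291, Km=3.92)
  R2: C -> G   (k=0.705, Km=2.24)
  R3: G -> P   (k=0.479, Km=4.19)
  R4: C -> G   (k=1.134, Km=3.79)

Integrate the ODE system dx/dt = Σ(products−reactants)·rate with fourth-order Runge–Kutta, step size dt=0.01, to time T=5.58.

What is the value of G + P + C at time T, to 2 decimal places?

Value at T = 114.34

Check how each reaction changes W = G + P + C (weight of products minus weight of reactants):
R1: C -> P: (1·1) − (1·1) = 1 − 1 = 0
R2: C -> G: (1·1) − (1·1) = 1 − 1 = 0
R3: G -> P: (1·1) − (1·1) = 1 − 1 = 0
R4: C -> G: (1·1) − (1·1) = 1 − 1 = 0
Every reaction leaves W unchanged, so W is conserved and no simulation is needed: W(T) = W(0) = 44.72 + 49.12 + 20.50 = 114.34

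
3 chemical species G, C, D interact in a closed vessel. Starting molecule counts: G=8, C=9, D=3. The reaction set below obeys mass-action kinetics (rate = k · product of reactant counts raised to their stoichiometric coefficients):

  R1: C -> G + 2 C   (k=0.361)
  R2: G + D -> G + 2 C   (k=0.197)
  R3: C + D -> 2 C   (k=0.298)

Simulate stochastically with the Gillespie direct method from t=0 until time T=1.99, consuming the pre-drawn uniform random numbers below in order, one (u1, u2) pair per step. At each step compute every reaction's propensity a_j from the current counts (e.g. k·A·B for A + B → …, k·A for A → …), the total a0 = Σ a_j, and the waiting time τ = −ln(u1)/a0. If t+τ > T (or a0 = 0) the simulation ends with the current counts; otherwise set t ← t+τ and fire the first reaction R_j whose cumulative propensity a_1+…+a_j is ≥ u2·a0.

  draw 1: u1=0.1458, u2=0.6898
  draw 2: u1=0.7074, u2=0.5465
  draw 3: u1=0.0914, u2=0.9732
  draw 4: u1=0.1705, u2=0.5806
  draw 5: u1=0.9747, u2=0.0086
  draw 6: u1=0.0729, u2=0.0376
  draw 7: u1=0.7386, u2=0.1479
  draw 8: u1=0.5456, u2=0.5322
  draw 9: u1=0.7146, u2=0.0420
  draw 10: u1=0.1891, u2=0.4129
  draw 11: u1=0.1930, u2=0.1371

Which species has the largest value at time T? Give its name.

t=0.000: G=8 C=9 D=3
Draw 1: a1=3.249, a2=4.728, a3=8.046, a0=16.023; τ=−ln(0.1458)/16.023=0.120 → t=0.120; u2·a0=0.6898·16.023=11.053; a1+a2=7.977 < 11.053 ≤ a1+…+a3=16.023 → R3 fires; G=8 C=10 D=2
Draw 2: a1=3.610, a2=3.152, a3=5.960, a0=12.722; τ=−ln(0.7074)/12.722=0.027 → t=0.147; u2·a0=0.5465·12.722=6.953; a1+a2=6.762 < 6.953 ≤ a1+…+a3=12.722 → R3 fires; G=8 C=11 D=1
Draw 3: a1=3.971, a2=1.576, a3=3.278, a0=8.825; τ=−ln(0.0914)/8.825=0.271 → t=0.418; u2·a0=0.9732·8.825=8.588; a1+a2=5.547 < 8.588 ≤ a1+…+a3=8.825 → R3 fires; G=8 C=12 D=0
Draw 4: a1=4.332, a2=0.000, a3=0.000, a0=4.332; τ=−ln(0.1705)/4.332=0.408 → t=0.827; u2·a0=0.5806·4.332=2.515 ≤ a1=4.332 → R1 fires; G=9 C=13 D=0
Draw 5: a1=4.693, a2=0.000, a3=0.000, a0=4.693; τ=−ln(0.9747)/4.693=0.005 → t=0.832; u2·a0=0.0086·4.693=0.040 ≤ a1=4.693 → R1 fires; G=10 C=14 D=0
Draw 6: a1=5.054, a2=0.000, a3=0.000, a0=5.054; τ=−ln(0.0729)/5.054=0.518 → t=1.350; u2·a0=0.0376·5.054=0.190 ≤ a1=5.054 → R1 fires; G=11 C=15 D=0
Draw 7: a1=5.415, a2=0.000, a3=0.000, a0=5.415; τ=−ln(0.7386)/5.415=0.056 → t=1.406; u2·a0=0.1479·5.415=0.801 ≤ a1=5.415 → R1 fires; G=12 C=16 D=0
Draw 8: a1=5.776, a2=0.000, a3=0.000, a0=5.776; τ=−ln(0.5456)/5.776=0.105 → t=1.511; u2·a0=0.5322·5.776=3.074 ≤ a1=5.776 → R1 fires; G=13 C=17 D=0
Draw 9: a1=6.137, a2=0.000, a3=0.000, a0=6.137; τ=−ln(0.7146)/6.137=0.055 → t=1.566; u2·a0=0.0420·6.137=0.258 ≤ a1=6.137 → R1 fires; G=14 C=18 D=0
Draw 10: a1=6.498, a2=0.000, a3=0.000, a0=6.498; τ=−ln(0.1891)/6.498=0.256 → t=1.822; u2·a0=0.4129·6.498=2.683 ≤ a1=6.498 → R1 fires; G=15 C=19 D=0
Draw 11: a1=6.859, a2=0.000, a3=0.000, a0=6.859; τ=−ln(0.1930)/6.859=0.240 → t=2.062 > T=1.99: stop.
At T=1.99: G=15 C=19 D=0; the largest is C.

Dominant species at T: C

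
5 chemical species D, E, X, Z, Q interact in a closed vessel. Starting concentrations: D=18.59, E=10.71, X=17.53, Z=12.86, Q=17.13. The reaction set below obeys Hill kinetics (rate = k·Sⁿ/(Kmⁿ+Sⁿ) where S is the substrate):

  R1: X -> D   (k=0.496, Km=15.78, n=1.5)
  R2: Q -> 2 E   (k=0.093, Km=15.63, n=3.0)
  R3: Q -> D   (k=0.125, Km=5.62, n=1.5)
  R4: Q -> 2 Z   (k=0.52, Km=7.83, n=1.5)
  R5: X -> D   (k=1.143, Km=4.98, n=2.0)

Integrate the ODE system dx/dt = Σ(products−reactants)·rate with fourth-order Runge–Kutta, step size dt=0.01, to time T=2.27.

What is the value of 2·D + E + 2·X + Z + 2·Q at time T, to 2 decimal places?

Check how each reaction changes W = 2·D + E + 2·X + Z + 2·Q (weight of products minus weight of reactants):
R1: X -> D: (2·1) − (2·1) = 2 − 2 = 0
R2: Q -> 2 E: (1·2) − (2·1) = 2 − 2 = 0
R3: Q -> D: (2·1) − (2·1) = 2 − 2 = 0
R4: Q -> 2 Z: (1·2) − (2·1) = 2 − 2 = 0
R5: X -> D: (2·1) − (2·1) = 2 − 2 = 0
Every reaction leaves W unchanged, so W is conserved and no simulation is needed: W(T) = W(0) = 2·18.59 + 10.71 + 2·17.53 + 12.86 + 2·17.13 = 130.07

Value at T = 130.07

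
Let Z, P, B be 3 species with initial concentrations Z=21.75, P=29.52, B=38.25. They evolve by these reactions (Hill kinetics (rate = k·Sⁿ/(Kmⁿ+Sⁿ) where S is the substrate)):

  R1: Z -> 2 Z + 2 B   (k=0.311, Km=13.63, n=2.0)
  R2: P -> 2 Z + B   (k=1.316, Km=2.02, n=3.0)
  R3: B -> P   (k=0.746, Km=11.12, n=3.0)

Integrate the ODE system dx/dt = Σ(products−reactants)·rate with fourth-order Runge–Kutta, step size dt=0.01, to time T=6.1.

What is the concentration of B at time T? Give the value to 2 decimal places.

B at T = 44.94

RK4 with dt=0.01: 610 steps to T=6.1. Trajectory (selected grid times):
t=0.00: Z=21.75 P=29.52 B=38.25
t=0.68: Z=23.69 P=29.12 B=38.96
t=1.36: Z=25.65 P=28.72 B=39.68
t=2.03: Z=27.57 P=28.33 B=40.40
t=2.71: Z=29.53 P=27.93 B=41.15
t=3.39: Z=31.50 P=27.54 B=41.90
t=4.07: Z=33.47 P=27.14 B=42.65
t=4.74: Z=35.41 P=26.75 B=43.40
t=5.42: Z=37.39 P=26.35 B=44.17
t=6.10: Z=39.36 P=25.96 B=44.94
Read off B at T=6.1: 44.94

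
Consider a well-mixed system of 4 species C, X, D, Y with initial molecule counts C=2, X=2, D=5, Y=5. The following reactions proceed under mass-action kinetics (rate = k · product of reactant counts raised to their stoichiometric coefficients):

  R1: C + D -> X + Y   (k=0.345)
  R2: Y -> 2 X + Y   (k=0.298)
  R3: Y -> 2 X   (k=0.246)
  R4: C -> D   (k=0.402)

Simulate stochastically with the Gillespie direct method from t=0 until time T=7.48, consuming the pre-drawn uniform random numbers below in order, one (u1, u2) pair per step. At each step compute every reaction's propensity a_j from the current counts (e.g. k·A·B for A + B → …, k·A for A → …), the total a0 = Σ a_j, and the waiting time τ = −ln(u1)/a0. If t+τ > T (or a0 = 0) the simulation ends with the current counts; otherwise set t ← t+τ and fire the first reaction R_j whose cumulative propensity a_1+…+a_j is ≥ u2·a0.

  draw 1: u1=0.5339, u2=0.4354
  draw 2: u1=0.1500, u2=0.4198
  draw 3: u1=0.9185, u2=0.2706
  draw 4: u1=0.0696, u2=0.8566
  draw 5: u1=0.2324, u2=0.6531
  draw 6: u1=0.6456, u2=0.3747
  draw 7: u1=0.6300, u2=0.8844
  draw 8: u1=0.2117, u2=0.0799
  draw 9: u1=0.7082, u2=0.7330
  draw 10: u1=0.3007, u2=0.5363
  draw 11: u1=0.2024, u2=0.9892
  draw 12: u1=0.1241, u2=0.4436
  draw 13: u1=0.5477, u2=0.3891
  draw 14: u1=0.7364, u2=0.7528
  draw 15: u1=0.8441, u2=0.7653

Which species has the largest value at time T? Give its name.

t=0.000: C=2 X=2 D=5 Y=5
Draw 1: a1=3.450, a2=1.490, a3=1.230, a4=0.804, a0=6.974; τ=−ln(0.5339)/6.974=0.090 → t=0.090; u2·a0=0.4354·6.974=3.036 ≤ a1=3.450 → R1 fires; C=1 X=3 D=4 Y=6
Draw 2: a1=1.380, a2=1.788, a3=1.476, a4=0.402, a0=5.046; τ=−ln(0.1500)/5.046=0.376 → t=0.466; u2·a0=0.4198·5.046=2.118; a1=1.380 < 2.118 ≤ a1+a2=3.168 → R2 fires; C=1 X=5 D=4 Y=6
Draw 3: a1=1.380, a2=1.788, a3=1.476, a4=0.402, a0=5.046; τ=−ln(0.9185)/5.046=0.017 → t=0.483; u2·a0=0.2706·5.046=1.365 ≤ a1=1.380 → R1 fires; C=0 X=6 D=3 Y=7
Draw 4: a1=0.000, a2=2.086, a3=1.722, a4=0.000, a0=3.808; τ=−ln(0.0696)/3.808=0.700 → t=1.183; u2·a0=0.8566·3.808=3.262; a1+a2=2.086 < 3.262 ≤ a1+…+a3=3.808 → R3 fires; C=0 X=8 D=3 Y=6
Draw 5: a1=0.000, a2=1.788, a3=1.476, a4=0.000, a0=3.264; τ=−ln(0.2324)/3.264=0.447 → t=1.630; u2·a0=0.6531·3.264=2.132; a1+a2=1.788 < 2.132 ≤ a1+…+a3=3.264 → R3 fires; C=0 X=10 D=3 Y=5
Draw 6: a1=0.000, a2=1.490, a3=1.230, a4=0.000, a0=2.720; τ=−ln(0.6456)/2.720=0.161 → t=1.791; u2·a0=0.3747·2.720=1.019; a1=0.000 < 1.019 ≤ a1+a2=1.490 → R2 fires; C=0 X=12 D=3 Y=5
Draw 7: a1=0.000, a2=1.490, a3=1.230, a4=0.000, a0=2.720; τ=−ln(0.6300)/2.720=0.170 → t=1.960; u2·a0=0.8844·2.720=2.406; a1+a2=1.490 < 2.406 ≤ a1+…+a3=2.720 → R3 fires; C=0 X=14 D=3 Y=4
Draw 8: a1=0.000, a2=1.192, a3=0.984, a4=0.000, a0=2.176; τ=−ln(0.2117)/2.176=0.714 → t=2.674; u2·a0=0.0799·2.176=0.174; a1=0.000 < 0.174 ≤ a1+a2=1.192 → R2 fires; C=0 X=16 D=3 Y=4
Draw 9: a1=0.000, a2=1.192, a3=0.984, a4=0.000, a0=2.176; τ=−ln(0.7082)/2.176=0.159 → t=2.833; u2·a0=0.7330·2.176=1.595; a1+a2=1.192 < 1.595 ≤ a1+…+a3=2.176 → R3 fires; C=0 X=18 D=3 Y=3
Draw 10: a1=0.000, a2=0.894, a3=0.738, a4=0.000, a0=1.632; τ=−ln(0.3007)/1.632=0.736 → t=3.569; u2·a0=0.5363·1.632=0.875; a1=0.000 < 0.875 ≤ a1+a2=0.894 → R2 fires; C=0 X=20 D=3 Y=3
Draw 11: a1=0.000, a2=0.894, a3=0.738, a4=0.000, a0=1.632; τ=−ln(0.2024)/1.632=0.979 → t=4.548; u2·a0=0.9892·1.632=1.614; a1+a2=0.894 < 1.614 ≤ a1+…+a3=1.632 → R3 fires; C=0 X=22 D=3 Y=2
Draw 12: a1=0.000, a2=0.596, a3=0.492, a4=0.000, a0=1.088; τ=−ln(0.1241)/1.088=1.918 → t=6.466; u2·a0=0.4436·1.088=0.483; a1=0.000 < 0.483 ≤ a1+a2=0.596 → R2 fires; C=0 X=24 D=3 Y=2
Draw 13: a1=0.000, a2=0.596, a3=0.492, a4=0.000, a0=1.088; τ=−ln(0.5477)/1.088=0.553 → t=7.019; u2·a0=0.3891·1.088=0.423; a1=0.000 < 0.423 ≤ a1+a2=0.596 → R2 fires; C=0 X=26 D=3 Y=2
Draw 14: a1=0.000, a2=0.596, a3=0.492, a4=0.000, a0=1.088; τ=−ln(0.7364)/1.088=0.281 → t=7.300; u2·a0=0.7528·1.088=0.819; a1+a2=0.596 < 0.819 ≤ a1+…+a3=1.088 → R3 fires; C=0 X=28 D=3 Y=1
Draw 15: a1=0.000, a2=0.298, a3=0.246, a4=0.000, a0=0.544; τ=−ln(0.8441)/0.544=0.312 → t=7.612 > T=7.48: stop.
At T=7.48: C=0 X=28 D=3 Y=1; the largest is X.

Dominant species at T: X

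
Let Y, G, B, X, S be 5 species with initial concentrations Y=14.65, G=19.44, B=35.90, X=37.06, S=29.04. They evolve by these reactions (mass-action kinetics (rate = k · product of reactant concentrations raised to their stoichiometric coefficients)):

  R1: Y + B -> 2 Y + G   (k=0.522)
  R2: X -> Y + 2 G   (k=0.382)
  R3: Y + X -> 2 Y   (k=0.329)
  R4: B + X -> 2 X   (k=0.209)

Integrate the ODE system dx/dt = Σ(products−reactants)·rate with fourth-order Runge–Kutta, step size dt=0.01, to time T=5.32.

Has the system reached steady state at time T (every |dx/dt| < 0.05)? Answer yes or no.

RK4 with dt=0.01: 532 steps to T=5.32. Trajectory (selected grid times):
t=0.00: Y=14.65 G=19.44 B=35.90 X=37.06 S=29.04
t=0.59: Y=87.61 G=47.96 B=0.00 X=0.00 S=29.04
t=1.18: Y=87.61 G=47.96 B=0.00 X=0.00 S=29.04
t=1.77: Y=87.61 G=47.96 B=0.00 X=0.00 S=29.04
t=2.36: Y=87.61 G=47.96 B=0.00 X=0.00 S=29.04
t=2.96: Y=87.61 G=47.96 B=0.00 X=0.00 S=29.04
t=3.55: Y=87.61 G=47.96 B=0.00 X=0.00 S=29.04
t=4.14: Y=87.61 G=47.96 B=0.00 X=0.00 S=29.04
t=4.73: Y=87.61 G=47.96 B=0.00 X=0.00 S=29.04
t=5.32: Y=87.61 G=47.96 B=0.00 X=0.00 S=29.04
Rates at T: R1=0.0000, R2=0.0000, R3=0.0000, R4=0.0000
dx/dt at T (Σ net stoichiometry × rate): Y=+0.0000, G=+0.0000, B=-0.0000, X=-0.0000, S=+0.0000
Largest |dx/dt| is |+0.0000| (Y) < 0.05 → steady.

Steady state at T: yes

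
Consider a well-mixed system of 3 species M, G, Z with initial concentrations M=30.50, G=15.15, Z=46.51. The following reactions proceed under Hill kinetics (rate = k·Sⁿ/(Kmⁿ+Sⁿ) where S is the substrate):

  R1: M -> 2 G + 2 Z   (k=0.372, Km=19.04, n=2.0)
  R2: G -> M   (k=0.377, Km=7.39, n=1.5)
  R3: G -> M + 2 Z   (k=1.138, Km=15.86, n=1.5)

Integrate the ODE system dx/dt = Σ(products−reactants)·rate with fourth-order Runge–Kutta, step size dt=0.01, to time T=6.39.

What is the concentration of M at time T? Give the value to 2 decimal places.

M at T = 33.85

RK4 with dt=0.01: 639 steps to T=6.39. Trajectory (selected grid times):
t=0.00: M=30.50 G=15.15 Z=46.51
t=0.71: M=30.90 G=14.94 Z=47.67
t=1.42: M=31.29 G=14.75 Z=48.82
t=2.13: M=31.67 G=14.56 Z=49.97
t=2.84: M=32.05 G=14.37 Z=51.11
t=3.55: M=32.42 G=14.20 Z=52.24
t=4.26: M=32.79 G=14.03 Z=53.38
t=4.97: M=33.15 G=13.87 Z=54.50
t=5.68: M=33.50 G=13.71 Z=55.62
t=6.39: M=33.85 G=13.56 Z=56.74
Read off M at T=6.39: 33.85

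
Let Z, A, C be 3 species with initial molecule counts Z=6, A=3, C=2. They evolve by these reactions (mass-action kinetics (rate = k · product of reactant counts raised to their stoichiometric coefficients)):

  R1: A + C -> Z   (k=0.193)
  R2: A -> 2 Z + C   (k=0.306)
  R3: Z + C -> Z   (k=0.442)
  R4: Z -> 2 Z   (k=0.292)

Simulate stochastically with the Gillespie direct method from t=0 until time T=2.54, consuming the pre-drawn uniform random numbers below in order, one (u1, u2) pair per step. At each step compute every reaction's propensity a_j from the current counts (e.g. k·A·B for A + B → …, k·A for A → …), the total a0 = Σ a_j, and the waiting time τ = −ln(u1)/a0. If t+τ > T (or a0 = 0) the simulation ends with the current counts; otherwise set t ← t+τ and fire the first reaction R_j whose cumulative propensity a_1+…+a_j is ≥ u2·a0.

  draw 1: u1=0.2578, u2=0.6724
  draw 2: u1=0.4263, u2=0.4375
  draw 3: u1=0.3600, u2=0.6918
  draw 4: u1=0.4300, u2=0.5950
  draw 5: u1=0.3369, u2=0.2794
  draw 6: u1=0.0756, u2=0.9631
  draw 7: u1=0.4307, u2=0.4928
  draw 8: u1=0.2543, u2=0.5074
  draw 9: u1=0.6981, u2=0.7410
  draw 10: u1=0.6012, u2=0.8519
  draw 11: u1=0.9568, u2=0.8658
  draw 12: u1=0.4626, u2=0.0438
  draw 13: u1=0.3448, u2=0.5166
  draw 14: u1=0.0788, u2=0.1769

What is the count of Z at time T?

Z at T = 17

t=0.000: Z=6 A=3 C=2
Draw 1: a1=1.158, a2=0.918, a3=5.304, a4=1.752, a0=9.132; τ=−ln(0.2578)/9.132=0.148 → t=0.148; u2·a0=0.6724·9.132=6.140; a1+a2=2.076 < 6.140 ≤ a1+…+a3=7.380 → R3 fires; Z=6 A=3 C=1
Draw 2: a1=0.579, a2=0.918, a3=2.652, a4=1.752, a0=5.901; τ=−ln(0.4263)/5.901=0.144 → t=0.293; u2·a0=0.4375·5.901=2.582; a1+a2=1.497 < 2.582 ≤ a1+…+a3=4.149 → R3 fires; Z=6 A=3 C=0
Draw 3: a1=0.000, a2=0.918, a3=0.000, a4=1.752, a0=2.670; τ=−ln(0.3600)/2.670=0.383 → t=0.676; u2·a0=0.6918·2.670=1.847; a1+…+a3=0.918 < 1.847 ≤ a1+…+a4=2.670 → R4 fires; Z=7 A=3 C=0
Draw 4: a1=0.000, a2=0.918, a3=0.000, a4=2.044, a0=2.962; τ=−ln(0.4300)/2.962=0.285 → t=0.961; u2·a0=0.5950·2.962=1.762; a1+…+a3=0.918 < 1.762 ≤ a1+…+a4=2.962 → R4 fires; Z=8 A=3 C=0
Draw 5: a1=0.000, a2=0.918, a3=0.000, a4=2.336, a0=3.254; τ=−ln(0.3369)/3.254=0.334 → t=1.295; u2·a0=0.2794·3.254=0.909; a1=0.000 < 0.909 ≤ a1+a2=0.918 → R2 fires; Z=10 A=2 C=1
Draw 6: a1=0.386, a2=0.612, a3=4.420, a4=2.920, a0=8.338; τ=−ln(0.0756)/8.338=0.310 → t=1.605; u2·a0=0.9631·8.338=8.030; a1+…+a3=5.418 < 8.030 ≤ a1+…+a4=8.338 → R4 fires; Z=11 A=2 C=1
Draw 7: a1=0.386, a2=0.612, a3=4.862, a4=3.212, a0=9.072; τ=−ln(0.4307)/9.072=0.093 → t=1.697; u2·a0=0.4928·9.072=4.471; a1+a2=0.998 < 4.471 ≤ a1+…+a3=5.860 → R3 fires; Z=11 A=2 C=0
Draw 8: a1=0.000, a2=0.612, a3=0.000, a4=3.212, a0=3.824; τ=−ln(0.2543)/3.824=0.358 → t=2.055; u2·a0=0.5074·3.824=1.940; a1+…+a3=0.612 < 1.940 ≤ a1+…+a4=3.824 → R4 fires; Z=12 A=2 C=0
Draw 9: a1=0.000, a2=0.612, a3=0.000, a4=3.504, a0=4.116; τ=−ln(0.6981)/4.116=0.087 → t=2.143; u2·a0=0.7410·4.116=3.050; a1+…+a3=0.612 < 3.050 ≤ a1+…+a4=4.116 → R4 fires; Z=13 A=2 C=0
Draw 10: a1=0.000, a2=0.612, a3=0.000, a4=3.796, a0=4.408; τ=−ln(0.6012)/4.408=0.115 → t=2.258; u2·a0=0.8519·4.408=3.755; a1+…+a3=0.612 < 3.755 ≤ a1+…+a4=4.408 → R4 fires; Z=14 A=2 C=0
Draw 11: a1=0.000, a2=0.612, a3=0.000, a4=4.088, a0=4.700; τ=−ln(0.9568)/4.700=0.009 → t=2.268; u2·a0=0.8658·4.700=4.069; a1+…+a3=0.612 < 4.069 ≤ a1+…+a4=4.700 → R4 fires; Z=15 A=2 C=0
Draw 12: a1=0.000, a2=0.612, a3=0.000, a4=4.380, a0=4.992; τ=−ln(0.4626)/4.992=0.154 → t=2.422; u2·a0=0.0438·4.992=0.219; a1=0.000 < 0.219 ≤ a1+a2=0.612 → R2 fires; Z=17 A=1 C=1
Draw 13: a1=0.193, a2=0.306, a3=7.514, a4=4.964, a0=12.977; τ=−ln(0.3448)/12.977=0.082 → t=2.504; u2·a0=0.5166·12.977=6.704; a1+a2=0.499 < 6.704 ≤ a1+…+a3=8.013 → R3 fires; Z=17 A=1 C=0
Draw 14: a1=0.000, a2=0.306, a3=0.000, a4=4.964, a0=5.270; τ=−ln(0.0788)/5.270=0.482 → t=2.986 > T=2.54: stop.
Read off Z at T=2.54: 17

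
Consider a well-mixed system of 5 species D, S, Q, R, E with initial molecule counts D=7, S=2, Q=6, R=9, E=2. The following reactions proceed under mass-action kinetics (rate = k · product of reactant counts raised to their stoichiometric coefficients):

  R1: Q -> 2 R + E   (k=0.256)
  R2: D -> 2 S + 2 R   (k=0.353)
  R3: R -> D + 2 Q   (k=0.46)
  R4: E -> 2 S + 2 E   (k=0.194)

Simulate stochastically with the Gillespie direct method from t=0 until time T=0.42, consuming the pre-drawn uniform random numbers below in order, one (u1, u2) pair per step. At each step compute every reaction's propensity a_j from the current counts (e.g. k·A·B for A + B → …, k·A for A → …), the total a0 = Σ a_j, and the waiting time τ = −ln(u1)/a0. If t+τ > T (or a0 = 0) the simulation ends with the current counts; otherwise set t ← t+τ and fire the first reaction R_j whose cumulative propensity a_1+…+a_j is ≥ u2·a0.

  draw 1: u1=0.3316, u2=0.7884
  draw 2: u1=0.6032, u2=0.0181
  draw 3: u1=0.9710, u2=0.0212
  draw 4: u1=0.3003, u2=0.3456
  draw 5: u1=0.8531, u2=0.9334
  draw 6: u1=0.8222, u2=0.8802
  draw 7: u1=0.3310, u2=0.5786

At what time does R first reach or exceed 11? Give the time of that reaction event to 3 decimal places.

t=0.000: D=7 S=2 Q=6 R=9 E=2
Draw 1: a1=1.536, a2=2.471, a3=4.140, a4=0.388, a0=8.535; τ=−ln(0.3316)/8.535=0.129 → t=0.129; u2·a0=0.7884·8.535=6.729; a1+a2=4.007 < 6.729 ≤ a1+…+a3=8.147 → R3 fires; D=8 S=2 Q=8 R=8 E=2
Draw 2: a1=2.048, a2=2.824, a3=3.680, a4=0.388, a0=8.940; τ=−ln(0.6032)/8.940=0.057 → t=0.186; u2·a0=0.0181·8.940=0.162 ≤ a1=2.048 → R1 fires; D=8 S=2 Q=7 R=10 E=3
Draw 3: a1=1.792, a2=2.824, a3=4.600, a4=0.582, a0=9.798; τ=−ln(0.9710)/9.798=0.003 → t=0.189; u2·a0=0.0212·9.798=0.208 ≤ a1=1.792 → R1 fires; D=8 S=2 Q=6 R=12 E=4
Draw 4: a1=1.536, a2=2.824, a3=5.520, a4=0.776, a0=10.656; τ=−ln(0.3003)/10.656=0.113 → t=0.302; u2·a0=0.3456·10.656=3.683; a1=1.536 < 3.683 ≤ a1+a2=4.360 → R2 fires; D=7 S=4 Q=6 R=14 E=4
Draw 5: a1=1.536, a2=2.471, a3=6.440, a4=0.776, a0=11.223; τ=−ln(0.8531)/11.223=0.014 → t=0.316; u2·a0=0.9334·11.223=10.476; a1+…+a3=10.447 < 10.476 ≤ a1+…+a4=11.223 → R4 fires; D=7 S=6 Q=6 R=14 E=5
Draw 6: a1=1.536, a2=2.471, a3=6.440, a4=0.970, a0=11.417; τ=−ln(0.8222)/11.417=0.017 → t=0.333; u2·a0=0.8802·11.417=10.049; a1+a2=4.007 < 10.049 ≤ a1+…+a3=10.447 → R3 fires; D=8 S=6 Q=8 R=13 E=5
Draw 7: a1=2.048, a2=2.824, a3=5.980, a4=0.970, a0=11.822; τ=−ln(0.3310)/11.822=0.094 → t=0.427 > T=0.42: stop.
R first becomes ≥ 11 when it reaches 12 at the event at t=0.189.

Threshold first reached at t = 0.189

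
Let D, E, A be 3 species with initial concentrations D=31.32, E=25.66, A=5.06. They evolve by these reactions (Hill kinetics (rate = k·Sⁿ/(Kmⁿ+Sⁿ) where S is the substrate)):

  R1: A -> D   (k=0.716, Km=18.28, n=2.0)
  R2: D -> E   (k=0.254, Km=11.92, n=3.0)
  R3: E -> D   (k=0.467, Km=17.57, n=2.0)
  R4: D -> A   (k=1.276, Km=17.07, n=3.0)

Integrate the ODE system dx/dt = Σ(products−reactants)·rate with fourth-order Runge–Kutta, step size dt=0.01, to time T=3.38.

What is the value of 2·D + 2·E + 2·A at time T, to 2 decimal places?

Check how each reaction changes W = 2·D + 2·E + 2·A (weight of products minus weight of reactants):
R1: A -> D: (2·1) − (2·1) = 2 − 2 = 0
R2: D -> E: (2·1) − (2·1) = 2 − 2 = 0
R3: E -> D: (2·1) − (2·1) = 2 − 2 = 0
R4: D -> A: (2·1) − (2·1) = 2 − 2 = 0
Every reaction leaves W unchanged, so W is conserved and no simulation is needed: W(T) = W(0) = 2·31.32 + 2·25.66 + 2·5.06 = 124.08

Value at T = 124.08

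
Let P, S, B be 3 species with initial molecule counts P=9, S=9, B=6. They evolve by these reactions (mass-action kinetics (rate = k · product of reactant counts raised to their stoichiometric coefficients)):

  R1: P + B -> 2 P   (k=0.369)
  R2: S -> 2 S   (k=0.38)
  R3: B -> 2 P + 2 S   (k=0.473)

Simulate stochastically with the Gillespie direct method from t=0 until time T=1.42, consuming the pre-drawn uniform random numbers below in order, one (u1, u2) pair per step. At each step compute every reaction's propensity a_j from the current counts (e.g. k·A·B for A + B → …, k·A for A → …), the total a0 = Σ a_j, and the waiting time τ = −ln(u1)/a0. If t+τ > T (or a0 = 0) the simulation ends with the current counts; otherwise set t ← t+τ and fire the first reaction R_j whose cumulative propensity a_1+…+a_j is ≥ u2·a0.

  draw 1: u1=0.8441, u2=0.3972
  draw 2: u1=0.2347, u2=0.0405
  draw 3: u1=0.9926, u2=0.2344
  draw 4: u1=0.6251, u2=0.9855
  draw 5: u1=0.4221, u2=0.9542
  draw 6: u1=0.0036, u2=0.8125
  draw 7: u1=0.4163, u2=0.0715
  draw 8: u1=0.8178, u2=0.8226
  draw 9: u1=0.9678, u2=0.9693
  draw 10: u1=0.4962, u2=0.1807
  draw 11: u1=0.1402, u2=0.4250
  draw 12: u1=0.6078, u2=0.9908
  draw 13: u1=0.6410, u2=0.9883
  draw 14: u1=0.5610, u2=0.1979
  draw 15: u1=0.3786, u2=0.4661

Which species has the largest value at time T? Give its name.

t=0.000: P=9 S=9 B=6
Draw 1: a1=19.926, a2=3.420, a3=2.838, a0=26.184; τ=−ln(0.8441)/26.184=0.006 → t=0.006; u2·a0=0.3972·26.184=10.400 ≤ a1=19.926 → R1 fires; P=10 S=9 B=5
Draw 2: a1=18.450, a2=3.420, a3=2.365, a0=24.235; τ=−ln(0.2347)/24.235=0.060 → t=0.066; u2·a0=0.0405·24.235=0.982 ≤ a1=18.450 → R1 fires; P=11 S=9 B=4
Draw 3: a1=16.236, a2=3.420, a3=1.892, a0=21.548; τ=−ln(0.9926)/21.548=0.000 → t=0.067; u2·a0=0.2344·21.548=5.051 ≤ a1=16.236 → R1 fires; P=12 S=9 B=3
Draw 4: a1=13.284, a2=3.420, a3=1.419, a0=18.123; τ=−ln(0.6251)/18.123=0.026 → t=0.093; u2·a0=0.9855·18.123=17.860; a1+a2=16.704 < 17.860 ≤ a1+…+a3=18.123 → R3 fires; P=14 S=11 B=2
Draw 5: a1=10.332, a2=4.180, a3=0.946, a0=15.458; τ=−ln(0.4221)/15.458=0.056 → t=0.148; u2·a0=0.9542·15.458=14.750; a1+a2=14.512 < 14.750 ≤ a1+…+a3=15.458 → R3 fires; P=16 S=13 B=1
Draw 6: a1=5.904, a2=4.940, a3=0.473, a0=11.317; τ=−ln(0.0036)/11.317=0.497 → t=0.646; u2·a0=0.8125·11.317=9.195; a1=5.904 < 9.195 ≤ a1+a2=10.844 → R2 fires; P=16 S=14 B=1
Draw 7: a1=5.904, a2=5.320, a3=0.473, a0=11.697; τ=−ln(0.4163)/11.697=0.075 → t=0.720; u2·a0=0.0715·11.697=0.836 ≤ a1=5.904 → R1 fires; P=17 S=14 B=0
Draw 8: a1=0.000, a2=5.320, a3=0.000, a0=5.320; τ=−ln(0.8178)/5.320=0.038 → t=0.758; u2·a0=0.8226·5.320=4.376; a1=0.000 < 4.376 ≤ a1+a2=5.320 → R2 fires; P=17 S=15 B=0
Draw 9: a1=0.000, a2=5.700, a3=0.000, a0=5.700; τ=−ln(0.9678)/5.700=0.006 → t=0.764; u2·a0=0.9693·5.700=5.525; a1=0.000 < 5.525 ≤ a1+a2=5.700 → R2 fires; P=17 S=16 B=0
Draw 10: a1=0.000, a2=6.080, a3=0.000, a0=6.080; τ=−ln(0.4962)/6.080=0.115 → t=0.879; u2·a0=0.1807·6.080=1.099; a1=0.000 < 1.099 ≤ a1+a2=6.080 → R2 fires; P=17 S=17 B=0
Draw 11: a1=0.000, a2=6.460, a3=0.000, a0=6.460; τ=−ln(0.1402)/6.460=0.304 → t=1.183; u2·a0=0.4250·6.460=2.745; a1=0.000 < 2.745 ≤ a1+a2=6.460 → R2 fires; P=17 S=18 B=0
Draw 12: a1=0.000, a2=6.840, a3=0.000, a0=6.840; τ=−ln(0.6078)/6.840=0.073 → t=1.256; u2·a0=0.9908·6.840=6.777; a1=0.000 < 6.777 ≤ a1+a2=6.840 → R2 fires; P=17 S=19 B=0
Draw 13: a1=0.000, a2=7.220, a3=0.000, a0=7.220; τ=−ln(0.6410)/7.220=0.062 → t=1.318; u2·a0=0.9883·7.220=7.136; a1=0.000 < 7.136 ≤ a1+a2=7.220 → R2 fires; P=17 S=20 B=0
Draw 14: a1=0.000, a2=7.600, a3=0.000, a0=7.600; τ=−ln(0.5610)/7.600=0.076 → t=1.394; u2·a0=0.1979·7.600=1.504; a1=0.000 < 1.504 ≤ a1+a2=7.600 → R2 fires; P=17 S=21 B=0
Draw 15: a1=0.000, a2=7.980, a3=0.000, a0=7.980; τ=−ln(0.3786)/7.980=0.122 → t=1.516 > T=1.42: stop.
At T=1.42: P=17 S=21 B=0; the largest is S.

Dominant species at T: S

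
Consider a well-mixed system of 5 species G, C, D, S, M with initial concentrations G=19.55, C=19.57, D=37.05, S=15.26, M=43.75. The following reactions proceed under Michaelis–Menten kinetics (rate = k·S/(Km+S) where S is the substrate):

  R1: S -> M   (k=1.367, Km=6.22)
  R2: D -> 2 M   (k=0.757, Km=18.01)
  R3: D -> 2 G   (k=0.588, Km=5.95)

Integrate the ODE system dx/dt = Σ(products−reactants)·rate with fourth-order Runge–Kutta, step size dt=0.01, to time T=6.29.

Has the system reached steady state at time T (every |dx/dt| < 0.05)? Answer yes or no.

Steady state at T: no

RK4 with dt=0.01: 629 steps to T=6.29. Trajectory (selected grid times):
t=0.00: G=19.55 C=19.57 D=37.05 S=15.26 M=43.75
t=0.70: G=20.26 C=19.57 D=36.34 S=14.58 M=45.14
t=1.40: G=20.96 C=19.57 D=35.63 S=13.92 M=46.51
t=2.10: G=21.67 C=19.57 D=34.93 S=13.26 M=47.87
t=2.80: G=22.37 C=19.57 D=34.23 S=12.62 M=49.21
t=3.49: G=23.06 C=19.57 D=33.55 S=11.99 M=50.52
t=4.19: G=23.76 C=19.57 D=32.85 S=11.37 M=51.83
t=4.89: G=24.46 C=19.57 D=32.16 S=10.75 M=53.12
t=5.59: G=25.15 C=19.57 D=31.48 S=10.15 M=54.40
t=6.29: G=25.84 C=19.57 D=30.80 S=9.57 M=55.66
Rates at T: R1=0.8284, R2=0.4777, R3=0.4928
dx/dt at T (Σ net stoichiometry × rate): G=+0.9856, C=+0.0000, D=-0.9705, S=-0.8284, M=+1.7837
Largest |dx/dt| is |+1.7837| (M) ≥ 0.05 → not steady.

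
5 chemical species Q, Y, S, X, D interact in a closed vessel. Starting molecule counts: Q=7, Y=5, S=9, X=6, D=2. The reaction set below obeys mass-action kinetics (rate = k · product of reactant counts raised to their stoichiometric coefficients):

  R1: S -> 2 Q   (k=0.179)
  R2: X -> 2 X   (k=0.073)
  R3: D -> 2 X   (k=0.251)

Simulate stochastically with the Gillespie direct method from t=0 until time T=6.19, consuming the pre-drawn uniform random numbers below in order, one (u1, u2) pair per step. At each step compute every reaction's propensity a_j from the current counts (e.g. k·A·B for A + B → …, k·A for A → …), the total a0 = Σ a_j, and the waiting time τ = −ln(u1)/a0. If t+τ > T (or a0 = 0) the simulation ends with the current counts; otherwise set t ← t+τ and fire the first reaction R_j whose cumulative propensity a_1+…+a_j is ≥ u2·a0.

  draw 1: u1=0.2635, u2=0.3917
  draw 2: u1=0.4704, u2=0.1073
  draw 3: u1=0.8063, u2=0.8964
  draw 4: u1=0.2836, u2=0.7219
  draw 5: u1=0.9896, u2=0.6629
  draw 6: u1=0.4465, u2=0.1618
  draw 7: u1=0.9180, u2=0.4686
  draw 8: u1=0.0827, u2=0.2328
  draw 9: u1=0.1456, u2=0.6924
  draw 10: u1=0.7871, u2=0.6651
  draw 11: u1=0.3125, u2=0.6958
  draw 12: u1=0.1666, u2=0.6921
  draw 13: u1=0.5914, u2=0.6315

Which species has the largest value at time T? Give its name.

t=0.000: Q=7 Y=5 S=9 X=6 D=2
Draw 1: a1=1.611, a2=0.438, a3=0.502, a0=2.551; τ=−ln(0.2635)/2.551=0.523 → t=0.523; u2·a0=0.3917·2.551=0.999 ≤ a1=1.611 → R1 fires; Q=9 Y=5 S=8 X=6 D=2
Draw 2: a1=1.432, a2=0.438, a3=0.502, a0=2.372; τ=−ln(0.4704)/2.372=0.318 → t=0.841; u2·a0=0.1073·2.372=0.255 ≤ a1=1.432 → R1 fires; Q=11 Y=5 S=7 X=6 D=2
Draw 3: a1=1.253, a2=0.438, a3=0.502, a0=2.193; τ=−ln(0.8063)/2.193=0.098 → t=0.939; u2·a0=0.8964·2.193=1.966; a1+a2=1.691 < 1.966 ≤ a1+…+a3=2.193 → R3 fires; Q=11 Y=5 S=7 X=8 D=1
Draw 4: a1=1.253, a2=0.584, a3=0.251, a0=2.088; τ=−ln(0.2836)/2.088=0.604 → t=1.542; u2·a0=0.7219·2.088=1.507; a1=1.253 < 1.507 ≤ a1+a2=1.837 → R2 fires; Q=11 Y=5 S=7 X=9 D=1
Draw 5: a1=1.253, a2=0.657, a3=0.251, a0=2.161; τ=−ln(0.9896)/2.161=0.005 → t=1.547; u2·a0=0.6629·2.161=1.433; a1=1.253 < 1.433 ≤ a1+a2=1.910 → R2 fires; Q=11 Y=5 S=7 X=10 D=1
Draw 6: a1=1.253, a2=0.730, a3=0.251, a0=2.234; τ=−ln(0.4465)/2.234=0.361 → t=1.908; u2·a0=0.1618·2.234=0.361 ≤ a1=1.253 → R1 fires; Q=13 Y=5 S=6 X=10 D=1
Draw 7: a1=1.074, a2=0.730, a3=0.251, a0=2.055; τ=−ln(0.9180)/2.055=0.042 → t=1.950; u2·a0=0.4686·2.055=0.963 ≤ a1=1.074 → R1 fires; Q=15 Y=5 S=5 X=10 D=1
Draw 8: a1=0.895, a2=0.730, a3=0.251, a0=1.876; τ=−ln(0.0827)/1.876=1.329 → t=3.279; u2·a0=0.2328·1.876=0.437 ≤ a1=0.895 → R1 fires; Q=17 Y=5 S=4 X=10 D=1
Draw 9: a1=0.716, a2=0.730, a3=0.251, a0=1.697; τ=−ln(0.1456)/1.697=1.135 → t=4.414; u2·a0=0.6924·1.697=1.175; a1=0.716 < 1.175 ≤ a1+a2=1.446 → R2 fires; Q=17 Y=5 S=4 X=11 D=1
Draw 10: a1=0.716, a2=0.803, a3=0.251, a0=1.770; τ=−ln(0.7871)/1.770=0.135 → t=4.549; u2·a0=0.6651·1.770=1.177; a1=0.716 < 1.177 ≤ a1+a2=1.519 → R2 fires; Q=17 Y=5 S=4 X=12 D=1
Draw 11: a1=0.716, a2=0.876, a3=0.251, a0=1.843; τ=−ln(0.3125)/1.843=0.631 → t=5.180; u2·a0=0.6958·1.843=1.282; a1=0.716 < 1.282 ≤ a1+a2=1.592 → R2 fires; Q=17 Y=5 S=4 X=13 D=1
Draw 12: a1=0.716, a2=0.949, a3=0.251, a0=1.916; τ=−ln(0.1666)/1.916=0.935 → t=6.116; u2·a0=0.6921·1.916=1.326; a1=0.716 < 1.326 ≤ a1+a2=1.665 → R2 fires; Q=17 Y=5 S=4 X=14 D=1
Draw 13: a1=0.716, a2=1.022, a3=0.251, a0=1.989; τ=−ln(0.5914)/1.989=0.264 → t=6.380 > T=6.19: stop.
At T=6.19: Q=17 Y=5 S=4 X=14 D=1; the largest is Q.

Dominant species at T: Q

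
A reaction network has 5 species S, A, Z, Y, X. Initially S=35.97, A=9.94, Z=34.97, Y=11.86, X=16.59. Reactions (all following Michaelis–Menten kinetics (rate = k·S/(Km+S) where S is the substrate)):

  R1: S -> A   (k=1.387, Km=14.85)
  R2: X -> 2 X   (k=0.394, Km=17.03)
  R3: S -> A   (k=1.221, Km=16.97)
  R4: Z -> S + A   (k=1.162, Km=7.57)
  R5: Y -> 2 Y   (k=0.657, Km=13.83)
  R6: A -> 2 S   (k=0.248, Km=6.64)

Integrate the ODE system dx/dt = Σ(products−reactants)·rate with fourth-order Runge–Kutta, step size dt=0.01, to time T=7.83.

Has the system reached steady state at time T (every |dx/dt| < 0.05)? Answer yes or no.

Steady state at T: no

RK4 with dt=0.01: 783 steps to T=7.83. Trajectory (selected grid times):
t=0.00: S=35.97 A=9.94 Z=34.97 Y=11.86 X=16.59
t=0.87: S=35.50 A=12.21 Z=34.14 Y=12.13 X=16.76
t=1.74: S=35.04 A=14.46 Z=33.32 Y=12.39 X=16.93
t=2.61: S=34.61 A=16.69 Z=32.49 Y=12.67 X=17.10
t=3.48: S=34.19 A=18.90 Z=31.68 Y=12.94 X=17.27
t=4.35: S=33.78 A=21.10 Z=30.86 Y=13.22 X=17.45
t=5.22: S=33.37 A=23.29 Z=30.05 Y=13.50 X=17.62
t=6.09: S=32.98 A=25.46 Z=29.25 Y=13.78 X=17.80
t=6.96: S=32.60 A=27.62 Z=28.45 Y=14.07 X=17.97
t=7.83: S=32.22 A=29.76 Z=27.65 Y=14.36 X=18.15
Rates at T: R1=0.9494, R2=0.2033, R3=0.7998, R4=0.9122, R5=0.3347, R6=0.2028
dx/dt at T (Σ net stoichiometry × rate): S=-0.4314, A=+2.4587, Z=-0.9122, Y=+0.3347, X=+0.2033
Largest |dx/dt| is |+2.4587| (A) ≥ 0.05 → not steady.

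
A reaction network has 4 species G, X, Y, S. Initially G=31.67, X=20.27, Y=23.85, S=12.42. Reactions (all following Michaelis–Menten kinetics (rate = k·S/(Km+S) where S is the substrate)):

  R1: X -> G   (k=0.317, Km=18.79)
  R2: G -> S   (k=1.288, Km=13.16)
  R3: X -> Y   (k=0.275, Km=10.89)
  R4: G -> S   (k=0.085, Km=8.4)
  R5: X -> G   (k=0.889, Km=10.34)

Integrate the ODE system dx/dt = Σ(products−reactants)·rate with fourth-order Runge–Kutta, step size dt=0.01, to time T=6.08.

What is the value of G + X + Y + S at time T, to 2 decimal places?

Value at T = 88.21

Check how each reaction changes W = G + X + Y + S (weight of products minus weight of reactants):
R1: X -> G: (1·1) − (1·1) = 1 − 1 = 0
R2: G -> S: (1·1) − (1·1) = 1 − 1 = 0
R3: X -> Y: (1·1) − (1·1) = 1 − 1 = 0
R4: G -> S: (1·1) − (1·1) = 1 − 1 = 0
R5: X -> G: (1·1) − (1·1) = 1 − 1 = 0
Every reaction leaves W unchanged, so W is conserved and no simulation is needed: W(T) = W(0) = 31.67 + 20.27 + 23.85 + 12.42 = 88.21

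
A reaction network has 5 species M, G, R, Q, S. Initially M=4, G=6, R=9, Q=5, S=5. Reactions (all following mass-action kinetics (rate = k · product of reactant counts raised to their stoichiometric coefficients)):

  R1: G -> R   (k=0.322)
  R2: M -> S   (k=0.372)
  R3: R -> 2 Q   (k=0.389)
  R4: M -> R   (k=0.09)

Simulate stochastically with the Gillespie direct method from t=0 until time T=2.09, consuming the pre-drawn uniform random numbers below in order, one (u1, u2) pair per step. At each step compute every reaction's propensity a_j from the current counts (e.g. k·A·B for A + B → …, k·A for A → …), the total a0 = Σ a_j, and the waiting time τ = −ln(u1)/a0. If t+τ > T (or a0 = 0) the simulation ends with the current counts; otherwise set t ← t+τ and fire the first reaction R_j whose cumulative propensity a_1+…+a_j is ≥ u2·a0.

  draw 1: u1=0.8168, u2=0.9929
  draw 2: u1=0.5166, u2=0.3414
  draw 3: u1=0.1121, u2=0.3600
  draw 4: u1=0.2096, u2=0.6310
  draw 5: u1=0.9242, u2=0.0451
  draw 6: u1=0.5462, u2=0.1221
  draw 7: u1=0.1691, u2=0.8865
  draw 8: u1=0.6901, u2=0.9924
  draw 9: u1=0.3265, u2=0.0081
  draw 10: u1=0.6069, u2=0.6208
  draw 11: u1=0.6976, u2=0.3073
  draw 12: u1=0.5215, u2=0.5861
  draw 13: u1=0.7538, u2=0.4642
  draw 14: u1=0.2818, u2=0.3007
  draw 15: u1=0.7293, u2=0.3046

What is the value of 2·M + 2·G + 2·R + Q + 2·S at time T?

Check how each reaction changes W = 2·M + 2·G + 2·R + Q + 2·S (weight of products minus weight of reactants):
R1: G -> R: (2·1) − (2·1) = 2 − 2 = 0
R2: M -> S: (2·1) − (2·1) = 2 − 2 = 0
R3: R -> 2 Q: (1·2) − (2·1) = 2 − 2 = 0
R4: M -> R: (2·1) − (2·1) = 2 − 2 = 0
Every reaction leaves W unchanged, so W is conserved and no simulation is needed: W(T) = W(0) = 2·4 + 2·6 + 2·9 + 5 + 2·5 = 53

Value at T = 53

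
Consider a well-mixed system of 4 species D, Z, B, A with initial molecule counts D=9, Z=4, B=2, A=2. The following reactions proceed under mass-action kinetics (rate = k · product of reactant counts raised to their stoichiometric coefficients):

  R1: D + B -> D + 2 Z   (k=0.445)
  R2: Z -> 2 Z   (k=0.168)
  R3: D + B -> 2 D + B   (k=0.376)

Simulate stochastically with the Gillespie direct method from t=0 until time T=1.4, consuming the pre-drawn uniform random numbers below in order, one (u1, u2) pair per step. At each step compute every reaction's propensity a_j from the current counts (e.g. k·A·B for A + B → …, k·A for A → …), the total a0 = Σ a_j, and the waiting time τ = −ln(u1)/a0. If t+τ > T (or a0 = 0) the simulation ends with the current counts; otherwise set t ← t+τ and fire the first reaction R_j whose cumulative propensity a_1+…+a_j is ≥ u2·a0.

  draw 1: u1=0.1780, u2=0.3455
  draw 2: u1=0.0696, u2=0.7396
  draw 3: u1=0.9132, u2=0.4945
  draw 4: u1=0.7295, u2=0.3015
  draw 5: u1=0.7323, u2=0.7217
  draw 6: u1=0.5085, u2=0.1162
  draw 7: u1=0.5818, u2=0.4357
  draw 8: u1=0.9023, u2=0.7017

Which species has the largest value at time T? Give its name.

Dominant species at T: Z

t=0.000: D=9 Z=4 B=2 A=2
Draw 1: a1=8.010, a2=0.672, a3=6.768, a0=15.450; τ=−ln(0.1780)/15.450=0.112 → t=0.112; u2·a0=0.3455·15.450=5.338 ≤ a1=8.010 → R1 fires; D=9 Z=6 B=1 A=2
Draw 2: a1=4.005, a2=1.008, a3=3.384, a0=8.397; τ=−ln(0.0696)/8.397=0.317 → t=0.429; u2·a0=0.7396·8.397=6.210; a1+a2=5.013 < 6.210 ≤ a1+…+a3=8.397 → R3 fires; D=10 Z=6 B=1 A=2
Draw 3: a1=4.450, a2=1.008, a3=3.760, a0=9.218; τ=−ln(0.9132)/9.218=0.010 → t=0.439; u2·a0=0.4945·9.218=4.558; a1=4.450 < 4.558 ≤ a1+a2=5.458 → R2 fires; D=10 Z=7 B=1 A=2
Draw 4: a1=4.450, a2=1.176, a3=3.760, a0=9.386; τ=−ln(0.7295)/9.386=0.034 → t=0.473; u2·a0=0.3015·9.386=2.830 ≤ a1=4.450 → R1 fires; D=10 Z=9 B=0 A=2
Draw 5: a1=0.000, a2=1.512, a3=0.000, a0=1.512; τ=−ln(0.7323)/1.512=0.206 → t=0.679; u2·a0=0.7217·1.512=1.091; a1=0.000 < 1.091 ≤ a1+a2=1.512 → R2 fires; D=10 Z=10 B=0 A=2
Draw 6: a1=0.000, a2=1.680, a3=0.000, a0=1.680; τ=−ln(0.5085)/1.680=0.403 → t=1.081; u2·a0=0.1162·1.680=0.195; a1=0.000 < 0.195 ≤ a1+a2=1.680 → R2 fires; D=10 Z=11 B=0 A=2
Draw 7: a1=0.000, a2=1.848, a3=0.000, a0=1.848; τ=−ln(0.5818)/1.848=0.293 → t=1.374; u2·a0=0.4357·1.848=0.805; a1=0.000 < 0.805 ≤ a1+a2=1.848 → R2 fires; D=10 Z=12 B=0 A=2
Draw 8: a1=0.000, a2=2.016, a3=0.000, a0=2.016; τ=−ln(0.9023)/2.016=0.051 → t=1.425 > T=1.4: stop.
At T=1.4: D=10 Z=12 B=0 A=2; the largest is Z.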